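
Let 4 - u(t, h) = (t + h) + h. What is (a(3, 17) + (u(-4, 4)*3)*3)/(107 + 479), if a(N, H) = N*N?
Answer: 9/586 ≈ 0.015358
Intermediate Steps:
u(t, h) = 4 - t - 2*h (u(t, h) = 4 - ((t + h) + h) = 4 - ((h + t) + h) = 4 - (t + 2*h) = 4 + (-t - 2*h) = 4 - t - 2*h)
a(N, H) = N²
(a(3, 17) + (u(-4, 4)*3)*3)/(107 + 479) = (3² + ((4 - 1*(-4) - 2*4)*3)*3)/(107 + 479) = (9 + ((4 + 4 - 8)*3)*3)/586 = (9 + (0*3)*3)*(1/586) = (9 + 0*3)*(1/586) = (9 + 0)*(1/586) = 9*(1/586) = 9/586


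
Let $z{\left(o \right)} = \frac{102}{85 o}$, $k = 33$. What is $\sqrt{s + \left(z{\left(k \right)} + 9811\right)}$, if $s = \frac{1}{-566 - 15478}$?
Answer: $\frac{\sqrt{1909877783725065}}{441210} \approx 99.051$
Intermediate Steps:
$s = - \frac{1}{16044}$ ($s = \frac{1}{-16044} = - \frac{1}{16044} \approx -6.2329 \cdot 10^{-5}$)
$z{\left(o \right)} = \frac{6}{5 o}$ ($z{\left(o \right)} = 102 \frac{1}{85 o} = \frac{6}{5 o}$)
$\sqrt{s + \left(z{\left(k \right)} + 9811\right)} = \sqrt{- \frac{1}{16044} + \left(\frac{6}{5 \cdot 33} + 9811\right)} = \sqrt{- \frac{1}{16044} + \left(\frac{6}{5} \cdot \frac{1}{33} + 9811\right)} = \sqrt{- \frac{1}{16044} + \left(\frac{2}{55} + 9811\right)} = \sqrt{- \frac{1}{16044} + \frac{539607}{55}} = \sqrt{\frac{8657454653}{882420}} = \frac{\sqrt{1909877783725065}}{441210}$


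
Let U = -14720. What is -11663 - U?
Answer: 3057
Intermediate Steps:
-11663 - U = -11663 - 1*(-14720) = -11663 + 14720 = 3057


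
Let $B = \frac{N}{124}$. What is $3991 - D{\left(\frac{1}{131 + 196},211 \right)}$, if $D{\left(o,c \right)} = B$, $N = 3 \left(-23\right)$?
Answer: $\frac{494953}{124} \approx 3991.6$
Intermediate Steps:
$N = -69$
$B = - \frac{69}{124} \approx -0.55645$
$D{\left(o,c \right)} = - \frac{69}{124}$
$3991 - D{\left(\frac{1}{131 + 196},211 \right)} = 3991 - - \frac{69}{124} = 3991 + \frac{69}{124} = \frac{494953}{124}$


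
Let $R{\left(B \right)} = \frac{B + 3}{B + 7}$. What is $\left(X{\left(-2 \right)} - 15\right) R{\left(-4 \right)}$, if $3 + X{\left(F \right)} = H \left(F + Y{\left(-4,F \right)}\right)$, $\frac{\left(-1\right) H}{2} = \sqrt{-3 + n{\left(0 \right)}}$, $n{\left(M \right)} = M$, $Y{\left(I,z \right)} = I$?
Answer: $6 - 4 i \sqrt{3} \approx 6.0 - 6.9282 i$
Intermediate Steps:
$R{\left(B \right)} = \frac{3 + B}{7 + B}$
$H = - 2 i \sqrt{3}$ ($H = - 2 \sqrt{-3 + 0} = - 2 \sqrt{-3} = - 2 i \sqrt{3} \approx - 3.4641 i$)
$X{\left(F \right)} = -3 - 2 i \sqrt{3} \left(-4 + F\right)$ ($X{\left(F \right)} = -3 + - 2 i \sqrt{3} \left(F - 4\right) = -3 + - 2 i \sqrt{3} \left(-4 + F\right) = -3 - 2 i \sqrt{3} \left(-4 + F\right)$)
$\left(X{\left(-2 \right)} - 15\right) R{\left(-4 \right)} = \left(\left(-3 + 8 i \sqrt{3} - 2 i \left(-2\right) \sqrt{3}\right) - 15\right) \frac{3 - 4}{7 - 4} = \left(\left(-3 + 8 i \sqrt{3} + 4 i \sqrt{3}\right) - 15\right) \frac{1}{3} \left(-1\right) = \left(\left(-3 + 12 i \sqrt{3}\right) - 15\right) \frac{1}{3} \left(-1\right) = \left(-18 + 12 i \sqrt{3}\right) \left(- \frac{1}{3}\right) = 6 - 4 i \sqrt{3}$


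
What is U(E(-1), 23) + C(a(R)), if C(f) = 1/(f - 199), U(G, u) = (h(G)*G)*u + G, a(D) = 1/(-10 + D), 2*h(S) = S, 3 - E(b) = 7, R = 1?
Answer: 322551/1792 ≈ 179.99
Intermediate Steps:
E(b) = -4 (E(b) = 3 - 1*7 = 3 - 7 = -4)
h(S) = S/2
U(G, u) = G + u*G**2/2 (U(G, u) = ((G/2)*G)*u + G = (G**2/2)*u + G = u*G**2/2 + G = G + u*G**2/2)
C(f) = 1/(-199 + f)
U(E(-1), 23) + C(a(R)) = (1/2)*(-4)*(2 - 4*23) + 1/(-199 + 1/(-10 + 1)) = (1/2)*(-4)*(2 - 92) + 1/(-199 + 1/(-9)) = (1/2)*(-4)*(-90) + 1/(-199 - 1/9) = 180 + 1/(-1792/9) = 180 - 9/1792 = 322551/1792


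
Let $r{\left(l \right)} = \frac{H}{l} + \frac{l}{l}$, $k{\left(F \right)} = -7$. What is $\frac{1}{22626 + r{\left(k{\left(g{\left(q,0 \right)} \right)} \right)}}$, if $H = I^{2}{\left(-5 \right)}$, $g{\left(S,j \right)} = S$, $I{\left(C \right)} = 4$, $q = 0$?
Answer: $\frac{7}{158373} \approx 4.4199 \cdot 10^{-5}$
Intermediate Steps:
$H = 16$ ($H = 4^{2} = 16$)
$r{\left(l \right)} = 1 + \frac{16}{l}$ ($r{\left(l \right)} = \frac{16}{l} + \frac{l}{l} = \frac{16}{l} + 1 = 1 + \frac{16}{l}$)
$\frac{1}{22626 + r{\left(k{\left(g{\left(q,0 \right)} \right)} \right)}} = \frac{1}{22626 + \frac{16 - 7}{-7}} = \frac{1}{22626 - \frac{9}{7}} = \frac{1}{\frac{158373}{7}} = \frac{7}{158373}$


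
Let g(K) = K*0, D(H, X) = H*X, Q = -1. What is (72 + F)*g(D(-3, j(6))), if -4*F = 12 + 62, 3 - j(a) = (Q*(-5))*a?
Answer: 0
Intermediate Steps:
j(a) = 3 - 5*a (j(a) = 3 - (-1*(-5))*a = 3 - 5*a)
F = -37/2 (F = -(12 + 62)/4 = -1/4*74 = -37/2 ≈ -18.500)
g(K) = 0
(72 + F)*g(D(-3, j(6))) = (72 - 37/2)*0 = (107/2)*0 = 0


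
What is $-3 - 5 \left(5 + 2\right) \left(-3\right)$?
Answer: $102$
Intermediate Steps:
$-3 - 5 \left(5 + 2\right) \left(-3\right) = -3 - 5 \cdot 7 \left(-3\right) = -3 - -105 = -3 + 105 = 102$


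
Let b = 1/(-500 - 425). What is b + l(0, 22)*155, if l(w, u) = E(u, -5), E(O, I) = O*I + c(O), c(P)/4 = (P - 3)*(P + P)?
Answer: 463674749/925 ≈ 5.0127e+5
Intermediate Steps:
c(P) = 8*P*(-3 + P) (c(P) = 4*((P - 3)*(P + P)) = 4*((-3 + P)*(2*P)) = 4*(2*P*(-3 + P)) = 8*P*(-3 + P))
E(O, I) = I*O + 8*O*(-3 + O) (E(O, I) = O*I + 8*O*(-3 + O) = I*O + 8*O*(-3 + O))
b = -1/925 (b = 1/(-925) = -1/925 ≈ -0.0010811)
l(w, u) = u*(-29 + 8*u) (l(w, u) = u*(-24 - 5 + 8*u) = u*(-29 + 8*u))
b + l(0, 22)*155 = -1/925 + (22*(-29 + 8*22))*155 = -1/925 + (22*(-29 + 176))*155 = -1/925 + (22*147)*155 = -1/925 + 3234*155 = -1/925 + 501270 = 463674749/925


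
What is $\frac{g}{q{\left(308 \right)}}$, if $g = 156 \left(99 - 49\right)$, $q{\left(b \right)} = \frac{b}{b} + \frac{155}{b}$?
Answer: $\frac{2402400}{463} \approx 5188.8$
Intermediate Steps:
$q{\left(b \right)} = 1 + \frac{155}{b}$
$g = 7800$ ($g = 156 \cdot 50 = 7800$)
$\frac{g}{q{\left(308 \right)}} = \frac{7800}{\frac{1}{308} \left(155 + 308\right)} = \frac{7800}{\frac{1}{308} \cdot 463} = \frac{7800}{\frac{463}{308}} = 7800 \cdot \frac{308}{463} = \frac{2402400}{463}$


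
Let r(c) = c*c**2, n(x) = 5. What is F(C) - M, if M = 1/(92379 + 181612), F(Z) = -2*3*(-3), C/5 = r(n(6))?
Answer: 4931837/273991 ≈ 18.000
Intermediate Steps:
r(c) = c**3
C = 625 (C = 5*5**3 = 5*125 = 625)
F(Z) = 18 (F(Z) = -6*(-3) = 18)
M = 1/273991 ≈ 3.6498e-6
F(C) - M = 18 - 1*1/273991 = 18 - 1/273991 = 4931837/273991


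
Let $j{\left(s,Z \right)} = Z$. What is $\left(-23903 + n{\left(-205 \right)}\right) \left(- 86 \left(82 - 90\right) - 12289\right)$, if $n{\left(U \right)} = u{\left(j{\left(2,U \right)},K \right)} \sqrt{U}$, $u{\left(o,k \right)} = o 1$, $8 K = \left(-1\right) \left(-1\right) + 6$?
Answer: $277298703 + 2378205 i \sqrt{205} \approx 2.773 \cdot 10^{8} + 3.4051 \cdot 10^{7} i$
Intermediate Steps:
$K = \frac{7}{8}$ ($K = \frac{\left(-1\right) \left(-1\right) + 6}{8} = \frac{1 + 6}{8} = \frac{1}{8} \cdot 7 = \frac{7}{8} \approx 0.875$)
$u{\left(o,k \right)} = o$
$n{\left(U \right)} = U^{\frac{3}{2}}$ ($n{\left(U \right)} = U \sqrt{U} = U^{\frac{3}{2}}$)
$\left(-23903 + n{\left(-205 \right)}\right) \left(- 86 \left(82 - 90\right) - 12289\right) = \left(-23903 + \left(-205\right)^{\frac{3}{2}}\right) \left(- 86 \left(82 - 90\right) - 12289\right) = \left(-23903 - 205 i \sqrt{205}\right) \left(\left(-86\right) \left(-8\right) - 12289\right) = \left(-23903 - 205 i \sqrt{205}\right) \left(688 - 12289\right) = \left(-23903 - 205 i \sqrt{205}\right) \left(-11601\right) = 277298703 + 2378205 i \sqrt{205}$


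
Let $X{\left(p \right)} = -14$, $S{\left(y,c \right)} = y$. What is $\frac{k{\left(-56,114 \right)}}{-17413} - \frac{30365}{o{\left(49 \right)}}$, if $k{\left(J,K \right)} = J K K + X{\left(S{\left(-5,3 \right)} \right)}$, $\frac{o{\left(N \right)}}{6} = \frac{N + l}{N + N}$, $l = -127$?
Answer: $\frac{26078844365}{4074642} \approx 6400.3$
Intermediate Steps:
$o{\left(N \right)} = \frac{3 \left(-127 + N\right)}{N}$ ($o{\left(N \right)} = 6 \frac{N - 127}{N + N} = 6 \frac{-127 + N}{2 N} = \frac{3 \left(-127 + N\right)}{N}$)
$k{\left(J,K \right)} = -14 + J K^{2}$ ($k{\left(J,K \right)} = J K K - 14 = J K^{2} - 14 = -14 + J K^{2}$)
$\frac{k{\left(-56,114 \right)}}{-17413} - \frac{30365}{o{\left(49 \right)}} = \frac{-14 - 56 \cdot 114^{2}}{-17413} - \frac{30365}{3 - \frac{381}{49}} = \left(-14 - 727776\right) \left(- \frac{1}{17413}\right) - \frac{30365}{3 - \frac{381}{49}} = \left(-727790\right) \left(- \frac{1}{17413}\right) - \frac{30365}{- \frac{234}{49}} = \frac{727790}{17413} - - \frac{1487885}{234} = \frac{727790}{17413} + \frac{1487885}{234} = \frac{26078844365}{4074642}$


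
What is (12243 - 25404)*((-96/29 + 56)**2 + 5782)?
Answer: -94725586806/841 ≈ -1.1263e+8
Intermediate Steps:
(12243 - 25404)*((-96/29 + 56)**2 + 5782) = -13161*((-96*1/29 + 56)**2 + 5782) = -13161*((-96/29 + 56)**2 + 5782) = -13161*((1528/29)**2 + 5782) = -13161*(2334784/841 + 5782) = -13161*7197446/841 = -94725586806/841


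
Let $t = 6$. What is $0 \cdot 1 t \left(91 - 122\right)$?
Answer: $0$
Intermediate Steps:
$0 \cdot 1 t \left(91 - 122\right) = 0 \cdot 1 \cdot 6 \left(91 - 122\right) = 0 \cdot 6 \left(-31\right) = 0 \left(-31\right) = 0$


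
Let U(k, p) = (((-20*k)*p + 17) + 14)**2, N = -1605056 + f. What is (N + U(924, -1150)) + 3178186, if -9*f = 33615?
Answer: 451648823194356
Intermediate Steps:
f = -3735 (f = -1/9*33615 = -3735)
N = -1608791 (N = -1605056 - 3735 = -1608791)
U(k, p) = (31 - 20*k*p)**2 (U(k, p) = ((-20*k*p + 17) + 14)**2 = ((17 - 20*k*p) + 14)**2 = (31 - 20*k*p)**2)
(N + U(924, -1150)) + 3178186 = (-1608791 + (-31 + 20*924*(-1150))**2) + 3178186 = (-1608791 + (-31 - 21252000)**2) + 3178186 = (-1608791 + (-21252031)**2) + 3178186 = (-1608791 + 451648821624961) + 3178186 = 451648820016170 + 3178186 = 451648823194356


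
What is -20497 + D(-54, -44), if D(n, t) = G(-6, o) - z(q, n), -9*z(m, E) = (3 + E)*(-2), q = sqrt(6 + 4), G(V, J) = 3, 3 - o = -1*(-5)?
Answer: -61448/3 ≈ -20483.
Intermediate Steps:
o = -2 (o = 3 - (-1)*(-5) = 3 - 1*5 = 3 - 5 = -2)
q = sqrt(10) ≈ 3.1623
z(m, E) = 2/3 + 2*E/9 (z(m, E) = -(3 + E)*(-2)/9 = -(-6 - 2*E)/9 = 2/3 + 2*E/9)
D(n, t) = 7/3 - 2*n/9 (D(n, t) = 3 - (2/3 + 2*n/9) = 3 + (-2/3 - 2*n/9) = 7/3 - 2*n/9)
-20497 + D(-54, -44) = -20497 + (7/3 - 2/9*(-54)) = -20497 + (7/3 + 12) = -20497 + 43/3 = -61448/3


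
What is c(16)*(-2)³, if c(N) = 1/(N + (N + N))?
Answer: -⅙ ≈ -0.16667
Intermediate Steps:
c(N) = 1/(3*N) (c(N) = 1/(N + 2*N) = 1/(3*N))
c(16)*(-2)³ = ((⅓)/16)*(-2)³ = ((⅓)*(1/16))*(-8) = (1/48)*(-8) = -⅙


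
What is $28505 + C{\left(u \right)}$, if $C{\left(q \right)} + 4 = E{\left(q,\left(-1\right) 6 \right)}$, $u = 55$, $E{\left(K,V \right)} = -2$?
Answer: $28499$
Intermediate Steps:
$C{\left(q \right)} = -6$ ($C{\left(q \right)} = -4 - 2 = -6$)
$28505 + C{\left(u \right)} = 28505 - 6 = 28499$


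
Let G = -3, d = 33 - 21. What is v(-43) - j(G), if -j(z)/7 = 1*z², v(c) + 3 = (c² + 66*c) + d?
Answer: -917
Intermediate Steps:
d = 12
v(c) = 9 + c² + 66*c (v(c) = -3 + ((c² + 66*c) + 12) = -3 + (12 + c² + 66*c) = 9 + c² + 66*c)
j(z) = -7*z²
v(-43) - j(G) = (9 + (-43)² + 66*(-43)) - (-7)*(-3)² = (9 + 1849 - 2838) - (-7)*9 = -980 - 1*(-63) = -980 + 63 = -917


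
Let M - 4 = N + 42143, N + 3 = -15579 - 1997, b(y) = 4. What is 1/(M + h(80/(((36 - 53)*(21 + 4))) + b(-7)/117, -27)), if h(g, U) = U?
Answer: 1/24541 ≈ 4.0748e-5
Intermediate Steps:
N = -17579 (N = -3 + (-15579 - 1997) = -3 - 17576 = -17579)
M = 24568 (M = 4 + (-17579 + 42143) = 4 + 24564 = 24568)
1/(M + h(80/(((36 - 53)*(21 + 4))) + b(-7)/117, -27)) = 1/(24568 - 27) = 1/24541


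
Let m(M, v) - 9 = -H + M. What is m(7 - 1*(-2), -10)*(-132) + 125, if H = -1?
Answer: -2383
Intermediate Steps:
m(M, v) = 10 + M (m(M, v) = 9 + (-1*(-1) + M) = 9 + (1 + M) = 10 + M)
m(7 - 1*(-2), -10)*(-132) + 125 = (10 + (7 - 1*(-2)))*(-132) + 125 = (10 + (7 + 2))*(-132) + 125 = (10 + 9)*(-132) + 125 = 19*(-132) + 125 = -2508 + 125 = -2383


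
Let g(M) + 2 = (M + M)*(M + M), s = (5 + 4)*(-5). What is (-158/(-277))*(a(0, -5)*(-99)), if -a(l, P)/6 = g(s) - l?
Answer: 760013496/277 ≈ 2.7437e+6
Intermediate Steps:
s = -45 (s = 9*(-5) = -45)
g(M) = -2 + 4*M² (g(M) = -2 + (M + M)*(M + M) = -2 + (2*M)*(2*M) = -2 + 4*M²)
a(l, P) = -48588 + 6*l (a(l, P) = -6*((-2 + 4*(-45)²) - l) = -6*((-2 + 4*2025) - l) = -6*((-2 + 8100) - l) = -6*(8098 - l) = -48588 + 6*l)
(-158/(-277))*(a(0, -5)*(-99)) = (-158/(-277))*((-48588 + 6*0)*(-99)) = (-158*(-1/277))*((-48588 + 0)*(-99)) = 158*(-48588*(-99))/277 = (158/277)*4810212 = 760013496/277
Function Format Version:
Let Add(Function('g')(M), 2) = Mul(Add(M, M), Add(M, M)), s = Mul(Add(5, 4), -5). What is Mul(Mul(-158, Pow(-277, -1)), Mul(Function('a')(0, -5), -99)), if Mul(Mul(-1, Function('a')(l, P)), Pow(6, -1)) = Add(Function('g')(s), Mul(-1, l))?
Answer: Rational(760013496, 277) ≈ 2.7437e+6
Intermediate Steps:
s = -45 (s = Mul(9, -5) = -45)
Function('g')(M) = Add(-2, Mul(4, Pow(M, 2))) (Function('g')(M) = Add(-2, Mul(Add(M, M), Add(M, M))) = Add(-2, Mul(Mul(2, M), Mul(2, M))) = Add(-2, Mul(4, Pow(M, 2))))
Function('a')(l, P) = Add(-48588, Mul(6, l)) (Function('a')(l, P) = Mul(-6, Add(Add(-2, Mul(4, Pow(-45, 2))), Mul(-1, l))) = Mul(-6, Add(Add(-2, Mul(4, 2025)), Mul(-1, l))) = Mul(-6, Add(Add(-2, 8100), Mul(-1, l))) = Mul(-6, Add(8098, Mul(-1, l))) = Add(-48588, Mul(6, l)))
Mul(Mul(-158, Pow(-277, -1)), Mul(Function('a')(0, -5), -99)) = Mul(Mul(-158, Pow(-277, -1)), Mul(Add(-48588, Mul(6, 0)), -99)) = Mul(Mul(-158, Rational(-1, 277)), Mul(Add(-48588, 0), -99)) = Mul(Rational(158, 277), Mul(-48588, -99)) = Mul(Rational(158, 277), 4810212) = Rational(760013496, 277)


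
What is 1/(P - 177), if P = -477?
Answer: -1/654 ≈ -0.0015291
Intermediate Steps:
1/(P - 177) = 1/(-477 - 177) = 1/(-654) = -1/654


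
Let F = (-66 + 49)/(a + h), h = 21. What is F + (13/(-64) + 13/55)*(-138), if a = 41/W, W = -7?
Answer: -532589/93280 ≈ -5.7096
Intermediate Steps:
a = -41/7 (a = 41/(-7) = 41*(-1/7) = -41/7 ≈ -5.8571)
F = -119/106 (F = (-66 + 49)/(-41/7 + 21) = -17/106/7 = -17*7/106 = -119/106 ≈ -1.1226)
F + (13/(-64) + 13/55)*(-138) = -119/106 + (13/(-64) + 13/55)*(-138) = -119/106 + (13*(-1/64) + 13*(1/55))*(-138) = -119/106 + (-13/64 + 13/55)*(-138) = -119/106 + (117/3520)*(-138) = -119/106 - 8073/1760 = -532589/93280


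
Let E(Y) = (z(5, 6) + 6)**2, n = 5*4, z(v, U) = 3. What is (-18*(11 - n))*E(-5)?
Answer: 13122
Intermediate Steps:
n = 20
E(Y) = 81 (E(Y) = (3 + 6)**2 = 9**2 = 81)
(-18*(11 - n))*E(-5) = -18*(11 - 1*20)*81 = -18*(11 - 20)*81 = -18*(-9)*81 = 162*81 = 13122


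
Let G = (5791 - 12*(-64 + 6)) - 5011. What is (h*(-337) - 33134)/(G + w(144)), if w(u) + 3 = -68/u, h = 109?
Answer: -359316/7573 ≈ -47.447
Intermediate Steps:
G = 1476 (G = (5791 - 12*(-58)) - 5011 = (5791 + 696) - 5011 = 6487 - 5011 = 1476)
w(u) = -3 - 68/u
(h*(-337) - 33134)/(G + w(144)) = (109*(-337) - 33134)/(1476 + (-3 - 68/144)) = (-36733 - 33134)/(1476 + (-3 - 68*1/144)) = -69867/(1476 + (-3 - 17/36)) = -69867/(1476 - 125/36) = -69867/53011/36 = -69867*36/53011 = -359316/7573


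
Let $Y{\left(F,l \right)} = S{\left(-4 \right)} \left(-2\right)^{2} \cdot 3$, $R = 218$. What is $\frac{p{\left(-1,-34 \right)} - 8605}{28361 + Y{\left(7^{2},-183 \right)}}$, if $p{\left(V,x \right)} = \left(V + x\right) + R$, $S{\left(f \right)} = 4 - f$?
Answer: $- \frac{8422}{28457} \approx -0.29596$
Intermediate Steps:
$p{\left(V,x \right)} = 218 + V + x$ ($p{\left(V,x \right)} = \left(V + x\right) + 218 = 218 + V + x$)
$Y{\left(F,l \right)} = 96$ ($Y{\left(F,l \right)} = \left(4 - -4\right) \left(-2\right)^{2} \cdot 3 = \left(4 + 4\right) 4 \cdot 3 = 8 \cdot 4 \cdot 3 = 32 \cdot 3 = 96$)
$\frac{p{\left(-1,-34 \right)} - 8605}{28361 + Y{\left(7^{2},-183 \right)}} = \frac{\left(218 - 1 - 34\right) - 8605}{28361 + 96} = \frac{183 - 8605}{28457} = \left(-8422\right) \frac{1}{28457} = - \frac{8422}{28457}$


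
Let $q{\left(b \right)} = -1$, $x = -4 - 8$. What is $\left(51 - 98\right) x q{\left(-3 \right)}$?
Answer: $-564$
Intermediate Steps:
$x = -12$ ($x = -4 - 8 = -12$)
$\left(51 - 98\right) x q{\left(-3 \right)} = \left(51 - 98\right) \left(\left(-12\right) \left(-1\right)\right) = \left(-47\right) 12 = -564$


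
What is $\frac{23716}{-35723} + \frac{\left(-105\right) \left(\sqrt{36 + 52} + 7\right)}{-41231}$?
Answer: $- \frac{951577991}{1472895013} + \frac{210 \sqrt{22}}{41231} \approx -0.62217$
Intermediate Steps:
$\frac{23716}{-35723} + \frac{\left(-105\right) \left(\sqrt{36 + 52} + 7\right)}{-41231} = 23716 \left(- \frac{1}{35723}\right) + - 105 \left(\sqrt{88} + 7\right) \left(- \frac{1}{41231}\right) = - \frac{23716}{35723} + - 105 \left(2 \sqrt{22} + 7\right) \left(- \frac{1}{41231}\right) = - \frac{23716}{35723} + - 105 \left(7 + 2 \sqrt{22}\right) \left(- \frac{1}{41231}\right) = - \frac{23716}{35723} + \left(-735 - 210 \sqrt{22}\right) \left(- \frac{1}{41231}\right) = - \frac{23716}{35723} + \left(\frac{735}{41231} + \frac{210 \sqrt{22}}{41231}\right) = - \frac{951577991}{1472895013} + \frac{210 \sqrt{22}}{41231}$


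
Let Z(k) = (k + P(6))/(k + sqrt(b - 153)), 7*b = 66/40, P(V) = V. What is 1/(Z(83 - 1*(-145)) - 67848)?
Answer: (-sqrt(748545) + 15960*I)/(12*(-90236475*I + 5654*sqrt(748545))) ≈ -1.4739e-5 + 1.2051e-11*I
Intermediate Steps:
b = 33/140 (b = (66/40)/7 = (66*(1/40))/7 = (1/7)*(33/20) = 33/140 ≈ 0.23571)
Z(k) = (6 + k)/(k + I*sqrt(748545)/70) (Z(k) = (k + 6)/(k + sqrt(33/140 - 153)) = (6 + k)/(k + sqrt(-21387/140)) = (6 + k)/(k + I*sqrt(748545)/70))
1/(Z(83 - 1*(-145)) - 67848) = 1/(70*(6 + (83 - 1*(-145)))/(70*(83 - 1*(-145)) + I*sqrt(748545)) - 67848) = 1/(70*(6 + (83 + 145))/(70*(83 + 145) + I*sqrt(748545)) - 67848) = 1/(70*(6 + 228)/(70*228 + I*sqrt(748545)) - 67848) = 1/(70*234/(15960 + I*sqrt(748545)) - 67848) = 1/(16380/(15960 + I*sqrt(748545)) - 67848) = 1/(-67848 + 16380/(15960 + I*sqrt(748545)))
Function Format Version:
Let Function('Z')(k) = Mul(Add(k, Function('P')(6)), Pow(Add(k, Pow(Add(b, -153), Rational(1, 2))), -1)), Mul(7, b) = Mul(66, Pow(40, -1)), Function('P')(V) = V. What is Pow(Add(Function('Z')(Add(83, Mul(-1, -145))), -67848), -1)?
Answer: Mul(Rational(1, 12), Pow(Add(Mul(-90236475, I), Mul(5654, Pow(748545, Rational(1, 2)))), -1), Add(Mul(-1, Pow(748545, Rational(1, 2))), Mul(15960, I))) ≈ Add(-1.4739e-5, Mul(1.2051e-11, I))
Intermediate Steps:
b = Rational(33, 140) (b = Mul(Rational(1, 7), Mul(66, Pow(40, -1))) = Mul(Rational(1, 7), Mul(66, Rational(1, 40))) = Mul(Rational(1, 7), Rational(33, 20)) = Rational(33, 140) ≈ 0.23571)
Function('Z')(k) = Mul(Pow(Add(k, Mul(Rational(1, 70), I, Pow(748545, Rational(1, 2)))), -1), Add(6, k)) (Function('Z')(k) = Mul(Add(k, 6), Pow(Add(k, Pow(Add(Rational(33, 140), -153), Rational(1, 2))), -1)) = Mul(Add(6, k), Pow(Add(k, Pow(Rational(-21387, 140), Rational(1, 2))), -1)) = Mul(Add(6, k), Pow(Add(k, Mul(Rational(1, 70), I, Pow(748545, Rational(1, 2)))), -1)) = Mul(Pow(Add(k, Mul(Rational(1, 70), I, Pow(748545, Rational(1, 2)))), -1), Add(6, k)))
Pow(Add(Function('Z')(Add(83, Mul(-1, -145))), -67848), -1) = Pow(Add(Mul(70, Pow(Add(Mul(70, Add(83, Mul(-1, -145))), Mul(I, Pow(748545, Rational(1, 2)))), -1), Add(6, Add(83, Mul(-1, -145)))), -67848), -1) = Pow(Add(Mul(70, Pow(Add(Mul(70, Add(83, 145)), Mul(I, Pow(748545, Rational(1, 2)))), -1), Add(6, Add(83, 145))), -67848), -1) = Pow(Add(Mul(70, Pow(Add(Mul(70, 228), Mul(I, Pow(748545, Rational(1, 2)))), -1), Add(6, 228)), -67848), -1) = Pow(Add(Mul(70, Pow(Add(15960, Mul(I, Pow(748545, Rational(1, 2)))), -1), 234), -67848), -1) = Pow(Add(Mul(16380, Pow(Add(15960, Mul(I, Pow(748545, Rational(1, 2)))), -1)), -67848), -1) = Pow(Add(-67848, Mul(16380, Pow(Add(15960, Mul(I, Pow(748545, Rational(1, 2)))), -1))), -1)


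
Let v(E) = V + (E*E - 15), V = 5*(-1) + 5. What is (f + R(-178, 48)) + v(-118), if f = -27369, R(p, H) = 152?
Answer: -13308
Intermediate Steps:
V = 0 (V = -5 + 5 = 0)
v(E) = -15 + E**2 (v(E) = 0 + (E*E - 15) = 0 + (E**2 - 15) = 0 + (-15 + E**2) = -15 + E**2)
(f + R(-178, 48)) + v(-118) = (-27369 + 152) + (-15 + (-118)**2) = -27217 + (-15 + 13924) = -27217 + 13909 = -13308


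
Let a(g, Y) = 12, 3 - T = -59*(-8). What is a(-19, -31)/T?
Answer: -12/469 ≈ -0.025586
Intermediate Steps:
T = -469 (T = 3 - (-59)*(-8) = 3 - 1*472 = 3 - 472 = -469)
a(-19, -31)/T = 12/(-469) = 12*(-1/469) = -12/469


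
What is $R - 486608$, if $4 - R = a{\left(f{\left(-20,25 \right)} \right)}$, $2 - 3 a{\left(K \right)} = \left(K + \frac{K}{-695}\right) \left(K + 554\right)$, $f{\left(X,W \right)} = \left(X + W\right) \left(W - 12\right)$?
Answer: $- \frac{197329528}{417} \approx -4.7321 \cdot 10^{5}$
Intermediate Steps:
$f{\left(X,W \right)} = \left(-12 + W\right) \left(W + X\right)$ ($f{\left(X,W \right)} = \left(W + X\right) \left(-12 + W\right) = \left(-12 + W\right) \left(W + X\right)$)
$a{\left(K \right)} = \frac{2}{3} - \frac{694 K \left(554 + K\right)}{2085}$ ($a{\left(K \right)} = \frac{2}{3} - \frac{\left(K + \frac{K}{-695}\right) \left(K + 554\right)}{3} = \frac{2}{3} - \frac{\left(K + K \left(- \frac{1}{695}\right)\right) \left(554 + K\right)}{3} = \frac{2}{3} - \frac{\left(K - \frac{K}{695}\right) \left(554 + K\right)}{3} = \frac{2}{3} - \frac{\frac{694 K}{695} \left(554 + K\right)}{3} = \frac{2}{3} - \frac{\frac{694}{695} K \left(554 + K\right)}{3} = \frac{2}{3} - \frac{694 K \left(554 + K\right)}{2085}$)
$R = \frac{5586008}{417}$ ($R = 4 - \left(\frac{2}{3} - \frac{384476 \left(25^{2} - 300 - -240 + 25 \left(-20\right)\right)}{2085} - \frac{694 \left(25^{2} - 300 - -240 + 25 \left(-20\right)\right)^{2}}{2085}\right) = 4 - \left(\frac{2}{3} - \frac{384476 \left(625 - 300 + 240 - 500\right)}{2085} - \frac{694 \left(625 - 300 + 240 - 500\right)^{2}}{2085}\right) = 4 - \left(\frac{2}{3} - \frac{4998188}{417} - \frac{694 \cdot 65^{2}}{2085}\right) = 4 - \left(\frac{2}{3} - \frac{4998188}{417} - \frac{586430}{417}\right) = 4 - - \frac{5584340}{417} = 4 + \frac{5584340}{417} = \frac{5586008}{417} \approx 13396.0$)
$R - 486608 = \frac{5586008}{417} - 486608 = - \frac{197329528}{417}$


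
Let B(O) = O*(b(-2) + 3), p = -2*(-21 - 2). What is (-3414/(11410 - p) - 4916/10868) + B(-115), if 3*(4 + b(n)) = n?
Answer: 2947327753/15437994 ≈ 190.91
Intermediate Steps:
p = 46 (p = -2*(-23) = 46)
b(n) = -4 + n/3
B(O) = -5*O/3 (B(O) = O*((-4 + (1/3)*(-2)) + 3) = O*((-4 - 2/3) + 3) = O*(-14/3 + 3) = O*(-5/3) = -5*O/3)
(-3414/(11410 - p) - 4916/10868) + B(-115) = (-3414/(11410 - 1*46) - 4916/10868) - 5/3*(-115) = (-3414/(11410 - 46) - 4916*1/10868) + 575/3 = (-3414/11364 - 1229/2717) + 575/3 = (-3414*1/11364 - 1229/2717) + 575/3 = (-569/1894 - 1229/2717) + 575/3 = -3873699/5145998 + 575/3 = 2947327753/15437994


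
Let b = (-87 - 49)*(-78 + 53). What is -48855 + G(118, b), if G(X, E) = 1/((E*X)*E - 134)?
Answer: -66642121853429/1364079866 ≈ -48855.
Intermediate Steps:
b = 3400 (b = -136*(-25) = 3400)
G(X, E) = 1/(-134 + X*E²) (G(X, E) = 1/(X*E² - 134) = 1/(-134 + X*E²))
-48855 + G(118, b) = -48855 + 1/(-134 + 118*3400²) = -48855 + 1/(-134 + 118*11560000) = -48855 + 1/(-134 + 1364080000) = -48855 + 1/1364079866 = -66642121853429/1364079866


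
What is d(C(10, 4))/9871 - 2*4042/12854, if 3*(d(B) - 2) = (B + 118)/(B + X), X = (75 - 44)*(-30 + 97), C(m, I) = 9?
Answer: -249604069595/397013258586 ≈ -0.62871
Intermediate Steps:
X = 2077 (X = 31*67 = 2077)
d(B) = 2 + (118 + B)/(3*(2077 + B)) (d(B) = 2 + ((B + 118)/(B + 2077))/3 = 2 + ((118 + B)/(2077 + B))/3 = 2 + (118 + B)/(3*(2077 + B)))
d(C(10, 4))/9871 - 2*4042/12854 = ((12580 + 7*9)/(3*(2077 + 9)))/9871 - 2*4042/12854 = ((⅓)*(12580 + 63)/2086)*(1/9871) - 8084*1/12854 = ((⅓)*(1/2086)*12643)*(1/9871) - 4042/6427 = (12643/6258)*(1/9871) - 4042/6427 = 12643/61772718 - 4042/6427 = -249604069595/397013258586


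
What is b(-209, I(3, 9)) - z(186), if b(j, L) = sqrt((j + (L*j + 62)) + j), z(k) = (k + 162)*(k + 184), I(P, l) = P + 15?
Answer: -128760 + I*sqrt(4118) ≈ -1.2876e+5 + 64.172*I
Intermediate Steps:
I(P, l) = 15 + P
z(k) = (162 + k)*(184 + k)
b(j, L) = sqrt(62 + 2*j + L*j) (b(j, L) = sqrt((j + (62 + L*j)) + j) = sqrt((62 + j + L*j) + j) = sqrt(62 + 2*j + L*j))
b(-209, I(3, 9)) - z(186) = sqrt(62 + 2*(-209) + (15 + 3)*(-209)) - (29808 + 186**2 + 346*186) = sqrt(62 - 418 + 18*(-209)) - (29808 + 34596 + 64356) = sqrt(62 - 418 - 3762) - 1*128760 = sqrt(-4118) - 128760 = I*sqrt(4118) - 128760 = -128760 + I*sqrt(4118)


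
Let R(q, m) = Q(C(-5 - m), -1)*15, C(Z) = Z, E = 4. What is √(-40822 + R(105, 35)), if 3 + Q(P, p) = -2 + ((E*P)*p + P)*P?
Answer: I*√112897 ≈ 336.0*I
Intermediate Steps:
Q(P, p) = -5 + P*(P + 4*P*p) (Q(P, p) = -3 + (-2 + ((4*P)*p + P)*P) = -3 + (-2 + (4*P*p + P)*P) = -3 + (-2 + (P + 4*P*p)*P) = -3 + (-2 + P*(P + 4*P*p)) = -5 + P*(P + 4*P*p))
R(q, m) = -75 - 45*(-5 - m)² (R(q, m) = (-5 + (-5 - m)² + 4*(-1)*(-5 - m)²)*15 = (-5 + (-5 - m)² - 4*(-5 - m)²)*15 = (-5 - 3*(-5 - m)²)*15 = -75 - 45*(-5 - m)²)
√(-40822 + R(105, 35)) = √(-40822 + (-75 - 45*(5 + 35)²)) = √(-40822 + (-75 - 45*40²)) = √(-40822 + (-75 - 45*1600)) = √(-40822 + (-75 - 72000)) = √(-40822 - 72075) = √(-112897) = I*√112897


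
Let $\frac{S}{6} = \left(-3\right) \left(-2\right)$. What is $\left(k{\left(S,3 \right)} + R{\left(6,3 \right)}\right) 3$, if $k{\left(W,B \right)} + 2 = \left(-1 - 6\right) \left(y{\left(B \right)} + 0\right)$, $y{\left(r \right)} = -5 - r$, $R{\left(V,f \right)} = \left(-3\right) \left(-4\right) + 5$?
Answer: $213$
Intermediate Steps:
$R{\left(V,f \right)} = 17$ ($R{\left(V,f \right)} = 12 + 5 = 17$)
$S = 36$ ($S = 6 \left(\left(-3\right) \left(-2\right)\right) = 6 \cdot 6 = 36$)
$k{\left(W,B \right)} = 33 + 7 B$ ($k{\left(W,B \right)} = -2 + \left(-1 - 6\right) \left(\left(-5 - B\right) + 0\right) = -2 + \left(-1 - 6\right) \left(-5 - B\right) = -2 - 7 \left(-5 - B\right) = -2 + \left(35 + 7 B\right) = 33 + 7 B$)
$\left(k{\left(S,3 \right)} + R{\left(6,3 \right)}\right) 3 = \left(\left(33 + 7 \cdot 3\right) + 17\right) 3 = \left(\left(33 + 21\right) + 17\right) 3 = \left(54 + 17\right) 3 = 71 \cdot 3 = 213$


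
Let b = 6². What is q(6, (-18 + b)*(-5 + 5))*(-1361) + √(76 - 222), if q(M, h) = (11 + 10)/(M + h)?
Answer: -9527/2 + I*√146 ≈ -4763.5 + 12.083*I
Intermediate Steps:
b = 36
q(M, h) = 21/(M + h)
q(6, (-18 + b)*(-5 + 5))*(-1361) + √(76 - 222) = (21/(6 + (-18 + 36)*(-5 + 5)))*(-1361) + √(76 - 222) = (21/(6 + 18*0))*(-1361) + √(-146) = (21/(6 + 0))*(-1361) + I*√146 = (21/6)*(-1361) + I*√146 = (21*(⅙))*(-1361) + I*√146 = (7/2)*(-1361) + I*√146 = -9527/2 + I*√146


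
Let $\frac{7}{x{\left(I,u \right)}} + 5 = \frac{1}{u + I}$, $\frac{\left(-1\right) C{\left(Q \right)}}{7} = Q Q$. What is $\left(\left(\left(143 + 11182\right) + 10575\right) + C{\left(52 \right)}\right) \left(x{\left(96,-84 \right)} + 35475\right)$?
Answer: $\frac{6220220652}{59} \approx 1.0543 \cdot 10^{8}$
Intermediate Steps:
$C{\left(Q \right)} = - 7 Q^{2}$ ($C{\left(Q \right)} = - 7 Q Q = - 7 Q^{2}$)
$x{\left(I,u \right)} = \frac{7}{-5 + \frac{1}{I + u}}$ ($x{\left(I,u \right)} = \frac{7}{-5 + \frac{1}{u + I}} = \frac{7}{-5 + \frac{1}{I + u}}$)
$\left(\left(\left(143 + 11182\right) + 10575\right) + C{\left(52 \right)}\right) \left(x{\left(96,-84 \right)} + 35475\right) = \left(\left(\left(143 + 11182\right) + 10575\right) - 7 \cdot 52^{2}\right) \left(\frac{7 \left(\left(-1\right) 96 - -84\right)}{-1 + 5 \cdot 96 + 5 \left(-84\right)} + 35475\right) = \left(\left(11325 + 10575\right) - 18928\right) \left(\frac{7 \left(-96 + 84\right)}{-1 + 480 - 420} + 35475\right) = \left(21900 - 18928\right) \left(7 \cdot \frac{1}{59} \left(-12\right) + 35475\right) = 2972 \left(7 \cdot \frac{1}{59} \left(-12\right) + 35475\right) = 2972 \left(- \frac{84}{59} + 35475\right) = 2972 \cdot \frac{2092941}{59} = \frac{6220220652}{59}$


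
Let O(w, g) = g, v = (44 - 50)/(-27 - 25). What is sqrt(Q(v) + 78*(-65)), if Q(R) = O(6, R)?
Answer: I*sqrt(3427242)/26 ≈ 71.203*I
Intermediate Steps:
v = 3/26 (v = -6/(-52) = -6*(-1/52) = 3/26 ≈ 0.11538)
Q(R) = R
sqrt(Q(v) + 78*(-65)) = sqrt(3/26 + 78*(-65)) = sqrt(3/26 - 5070) = sqrt(-131817/26) = I*sqrt(3427242)/26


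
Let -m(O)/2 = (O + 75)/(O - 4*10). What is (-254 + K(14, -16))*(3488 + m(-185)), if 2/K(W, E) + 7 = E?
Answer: -305672368/345 ≈ -8.8601e+5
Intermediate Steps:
K(W, E) = 2/(-7 + E)
m(O) = -2*(75 + O)/(-40 + O) (m(O) = -2*(O + 75)/(O - 4*10) = -2*(75 + O)/(O - 40) = -2*(75 + O)/(-40 + O))
(-254 + K(14, -16))*(3488 + m(-185)) = (-254 + 2/(-7 - 16))*(3488 + 2*(-75 - 1*(-185))/(-40 - 185)) = (-254 + 2/(-23))*(3488 + 2*(-75 + 185)/(-225)) = (-254 + 2*(-1/23))*(3488 + 2*(-1/225)*110) = (-254 - 2/23)*(3488 - 44/45) = -5844/23*156916/45 = -305672368/345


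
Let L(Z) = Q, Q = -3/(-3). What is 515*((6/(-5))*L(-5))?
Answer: -618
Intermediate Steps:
Q = 1 (Q = -3*(-⅓) = 1)
L(Z) = 1
515*((6/(-5))*L(-5)) = 515*((6/(-5))*1) = 515*((6*(-⅕))*1) = 515*(-6/5*1) = 515*(-6/5) = -618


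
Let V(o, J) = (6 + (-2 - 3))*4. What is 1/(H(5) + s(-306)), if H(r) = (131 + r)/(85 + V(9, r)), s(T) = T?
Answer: -89/27098 ≈ -0.0032844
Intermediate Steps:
V(o, J) = 4 (V(o, J) = (6 - 5)*4 = 1*4 = 4)
H(r) = 131/89 + r/89 (H(r) = (131 + r)/(85 + 4) = (131 + r)/89 = (131 + r)*(1/89) = 131/89 + r/89)
1/(H(5) + s(-306)) = 1/((131/89 + (1/89)*5) - 306) = 1/((131/89 + 5/89) - 306) = 1/(136/89 - 306) = 1/(-27098/89) = -89/27098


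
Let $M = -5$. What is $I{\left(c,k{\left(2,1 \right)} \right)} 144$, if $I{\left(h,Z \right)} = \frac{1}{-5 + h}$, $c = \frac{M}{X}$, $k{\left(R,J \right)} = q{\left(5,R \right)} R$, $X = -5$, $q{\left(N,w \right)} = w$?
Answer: $-36$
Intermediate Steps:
$k{\left(R,J \right)} = R^{2}$ ($k{\left(R,J \right)} = R R = R^{2}$)
$c = 1$ ($c = - \frac{5}{-5} = \left(-5\right) \left(- \frac{1}{5}\right) = 1$)
$I{\left(c,k{\left(2,1 \right)} \right)} 144 = \frac{1}{-5 + 1} \cdot 144 = \frac{1}{-4} \cdot 144 = \left(- \frac{1}{4}\right) 144 = -36$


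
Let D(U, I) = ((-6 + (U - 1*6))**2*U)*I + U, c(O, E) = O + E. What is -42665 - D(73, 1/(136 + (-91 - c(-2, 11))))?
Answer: -1810201/36 ≈ -50283.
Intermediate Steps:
c(O, E) = E + O
D(U, I) = U + I*U*(-12 + U)**2 (D(U, I) = ((-6 + (U - 6))**2*U)*I + U = ((-6 + (-6 + U))**2*U)*I + U = ((-12 + U)**2*U)*I + U = (U*(-12 + U)**2)*I + U = I*U*(-12 + U)**2 + U = U + I*U*(-12 + U)**2)
-42665 - D(73, 1/(136 + (-91 - c(-2, 11)))) = -42665 - 73*(1 + (-12 + 73)**2/(136 + (-91 - (11 - 2)))) = -42665 - 73*(1 + 61**2/(136 + (-91 - 1*9))) = -42665 - 73*(1 + 3721/(136 + (-91 - 9))) = -42665 - 73*(1 + 3721/(136 - 100)) = -42665 - 73*(1 + 3721/36) = -42665 - 73*3757/36 = -42665 - 1*274261/36 = -42665 - 274261/36 = -1810201/36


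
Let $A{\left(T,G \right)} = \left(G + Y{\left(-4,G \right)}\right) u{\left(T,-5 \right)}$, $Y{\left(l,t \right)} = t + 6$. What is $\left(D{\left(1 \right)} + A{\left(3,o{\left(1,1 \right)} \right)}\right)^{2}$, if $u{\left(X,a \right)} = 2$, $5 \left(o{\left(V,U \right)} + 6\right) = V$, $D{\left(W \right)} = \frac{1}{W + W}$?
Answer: $\frac{11449}{100} \approx 114.49$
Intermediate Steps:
$D{\left(W \right)} = \frac{1}{2 W}$
$o{\left(V,U \right)} = -6 + \frac{V}{5}$
$Y{\left(l,t \right)} = 6 + t$
$A{\left(T,G \right)} = 12 + 4 G$ ($A{\left(T,G \right)} = \left(G + \left(6 + G\right)\right) 2 = \left(6 + 2 G\right) 2 = 12 + 4 G$)
$\left(D{\left(1 \right)} + A{\left(3,o{\left(1,1 \right)} \right)}\right)^{2} = \left(\frac{1}{2 \cdot 1} + \left(12 + 4 \left(-6 + \frac{1}{5} \cdot 1\right)\right)\right)^{2} = \left(\frac{1}{2} \cdot 1 + \left(12 + 4 \left(-6 + \frac{1}{5}\right)\right)\right)^{2} = \left(\frac{1}{2} + \left(12 + 4 \left(- \frac{29}{5}\right)\right)\right)^{2} = \left(\frac{1}{2} + \left(12 - \frac{116}{5}\right)\right)^{2} = \left(\frac{1}{2} - \frac{56}{5}\right)^{2} = \left(- \frac{107}{10}\right)^{2} = \frac{11449}{100}$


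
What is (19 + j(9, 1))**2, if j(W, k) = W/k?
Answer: 784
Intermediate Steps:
(19 + j(9, 1))**2 = (19 + 9/1)**2 = (19 + 9*1)**2 = (19 + 9)**2 = 28**2 = 784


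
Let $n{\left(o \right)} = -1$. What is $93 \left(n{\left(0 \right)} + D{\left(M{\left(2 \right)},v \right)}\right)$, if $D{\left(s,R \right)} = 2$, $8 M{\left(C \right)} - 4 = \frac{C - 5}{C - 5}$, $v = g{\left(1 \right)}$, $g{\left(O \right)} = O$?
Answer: $93$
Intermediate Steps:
$v = 1$
$M{\left(C \right)} = \frac{5}{8}$ ($M{\left(C \right)} = \frac{1}{2} + \frac{\left(C - 5\right) \frac{1}{C - 5}}{8} = \frac{1}{2} + \frac{\left(-5 + C\right) \frac{1}{-5 + C}}{8} = \frac{1}{2} + \frac{1}{8} \cdot 1 = \frac{1}{2} + \frac{1}{8} = \frac{5}{8}$)
$93 \left(n{\left(0 \right)} + D{\left(M{\left(2 \right)},v \right)}\right) = 93 \left(-1 + 2\right) = 93 \cdot 1 = 93$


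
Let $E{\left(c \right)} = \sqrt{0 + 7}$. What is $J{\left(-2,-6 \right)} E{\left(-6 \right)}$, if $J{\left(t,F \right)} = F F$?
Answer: $36 \sqrt{7} \approx 95.247$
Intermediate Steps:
$E{\left(c \right)} = \sqrt{7}$
$J{\left(t,F \right)} = F^{2}$
$J{\left(-2,-6 \right)} E{\left(-6 \right)} = \left(-6\right)^{2} \sqrt{7} = 36 \sqrt{7}$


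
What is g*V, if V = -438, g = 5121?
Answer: -2242998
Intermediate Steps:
g*V = 5121*(-438) = -2242998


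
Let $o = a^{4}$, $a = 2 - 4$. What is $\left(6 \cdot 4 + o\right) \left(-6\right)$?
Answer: $-240$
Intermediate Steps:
$a = -2$ ($a = 2 - 4 = -2$)
$o = 16$ ($o = \left(-2\right)^{4} = 16$)
$\left(6 \cdot 4 + o\right) \left(-6\right) = \left(6 \cdot 4 + 16\right) \left(-6\right) = \left(24 + 16\right) \left(-6\right) = 40 \left(-6\right) = -240$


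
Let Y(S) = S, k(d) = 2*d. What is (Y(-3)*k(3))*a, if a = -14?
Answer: 252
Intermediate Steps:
(Y(-3)*k(3))*a = -6*3*(-14) = -3*6*(-14) = -18*(-14) = 252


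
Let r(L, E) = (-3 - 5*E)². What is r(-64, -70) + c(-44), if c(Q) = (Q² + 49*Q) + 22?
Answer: 120211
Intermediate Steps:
c(Q) = 22 + Q² + 49*Q
r(-64, -70) + c(-44) = (3 + 5*(-70))² + (22 + (-44)² + 49*(-44)) = (3 - 350)² + (22 + 1936 - 2156) = (-347)² - 198 = 120409 - 198 = 120211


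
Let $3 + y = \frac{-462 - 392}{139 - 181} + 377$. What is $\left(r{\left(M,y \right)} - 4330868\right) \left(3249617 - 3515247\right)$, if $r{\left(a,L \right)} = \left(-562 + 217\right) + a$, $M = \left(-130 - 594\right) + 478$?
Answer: $1150565454170$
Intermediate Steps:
$M = -246$ ($M = -724 + 478 = -246$)
$y = \frac{1183}{3}$ ($y = -3 + \left(\frac{-462 - 392}{139 - 181} + 377\right) = -3 + \left(- \frac{854}{-42} + 377\right) = -3 + \left(\left(-854\right) \left(- \frac{1}{42}\right) + 377\right) = -3 + \left(\frac{61}{3} + 377\right) = -3 + \frac{1192}{3} = \frac{1183}{3} \approx 394.33$)
$r{\left(a,L \right)} = -345 + a$
$\left(r{\left(M,y \right)} - 4330868\right) \left(3249617 - 3515247\right) = \left(\left(-345 - 246\right) - 4330868\right) \left(3249617 - 3515247\right) = \left(-591 - 4330868\right) \left(-265630\right) = \left(-4331459\right) \left(-265630\right) = 1150565454170$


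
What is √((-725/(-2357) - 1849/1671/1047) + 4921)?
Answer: √9298295327481208193521/1374552903 ≈ 70.152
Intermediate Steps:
√((-725/(-2357) - 1849/1671/1047) + 4921) = √((-725*(-1/2357) - 1849*1/1671*(1/1047)) + 4921) = √((725/2357 - 1849/1671*1/1047) + 4921) = √((725/2357 - 1849/1749537) + 4921) = √(1264056232/4123658709 + 4921) = √(20293788563221/4123658709) = √9298295327481208193521/1374552903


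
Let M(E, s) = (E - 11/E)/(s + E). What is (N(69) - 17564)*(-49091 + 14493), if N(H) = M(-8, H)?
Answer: 148274659215/244 ≈ 6.0768e+8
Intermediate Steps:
M(E, s) = (E - 11/E)/(E + s)
N(H) = -53/(8*(-8 + H)) (N(H) = (-11 + (-8)²)/((-8)*(-8 + H)) = -(-11 + 64)/(8*(-8 + H)) = -⅛*53/(-8 + H) = -53/(8*(-8 + H)))
(N(69) - 17564)*(-49091 + 14493) = (-53/(-64 + 8*69) - 17564)*(-49091 + 14493) = (-53/(-64 + 552) - 17564)*(-34598) = (-53/488 - 17564)*(-34598) = -8571285/488*(-34598) = 148274659215/244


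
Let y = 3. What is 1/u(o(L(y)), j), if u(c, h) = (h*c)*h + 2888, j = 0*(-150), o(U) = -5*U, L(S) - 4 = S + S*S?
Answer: 1/2888 ≈ 0.00034626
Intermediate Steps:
L(S) = 4 + S + S**2 (L(S) = 4 + (S + S*S) = 4 + (S + S**2) = 4 + S + S**2)
j = 0
u(c, h) = 2888 + c*h**2 (u(c, h) = (c*h)*h + 2888 = c*h**2 + 2888 = 2888 + c*h**2)
1/u(o(L(y)), j) = 1/(2888 - 5*(4 + 3 + 3**2)*0**2) = 1/(2888 - 5*(4 + 3 + 9)*0) = 1/(2888 - 5*16*0) = 1/(2888 - 80*0) = 1/(2888 + 0) = 1/2888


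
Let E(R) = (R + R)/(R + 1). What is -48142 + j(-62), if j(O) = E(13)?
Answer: -336981/7 ≈ -48140.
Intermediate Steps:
E(R) = 2*R/(1 + R) (E(R) = (2*R)/(1 + R) = 2*R/(1 + R))
j(O) = 13/7 (j(O) = 2*13/(1 + 13) = 2*13/14 = 2*13*(1/14) = 13/7)
-48142 + j(-62) = -48142 + 13/7 = -336981/7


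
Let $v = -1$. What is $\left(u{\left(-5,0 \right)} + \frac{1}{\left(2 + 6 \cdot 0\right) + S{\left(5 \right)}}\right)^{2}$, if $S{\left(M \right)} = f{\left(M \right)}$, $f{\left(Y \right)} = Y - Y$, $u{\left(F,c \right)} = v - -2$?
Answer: $\frac{9}{4} \approx 2.25$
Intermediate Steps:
$u{\left(F,c \right)} = 1$ ($u{\left(F,c \right)} = -1 - -2 = -1 + 2 = 1$)
$f{\left(Y \right)} = 0$
$S{\left(M \right)} = 0$
$\left(u{\left(-5,0 \right)} + \frac{1}{\left(2 + 6 \cdot 0\right) + S{\left(5 \right)}}\right)^{2} = \left(1 + \frac{1}{\left(2 + 6 \cdot 0\right) + 0}\right)^{2} = \left(1 + \frac{1}{\left(2 + 0\right) + 0}\right)^{2} = \left(1 + \frac{1}{2 + 0}\right)^{2} = \left(1 + \frac{1}{2}\right)^{2} = \left(\frac{3}{2}\right)^{2} = \frac{9}{4}$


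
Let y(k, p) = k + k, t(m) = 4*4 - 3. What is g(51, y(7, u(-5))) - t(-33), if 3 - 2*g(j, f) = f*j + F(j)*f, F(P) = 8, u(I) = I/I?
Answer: -849/2 ≈ -424.50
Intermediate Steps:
u(I) = 1
t(m) = 13 (t(m) = 16 - 3 = 13)
y(k, p) = 2*k
g(j, f) = 3/2 - 4*f - f*j/2 (g(j, f) = 3/2 - (f*j + 8*f)/2 = 3/2 - (8*f + f*j)/2 = 3/2 + (-4*f - f*j/2) = 3/2 - 4*f - f*j/2)
g(51, y(7, u(-5))) - t(-33) = (3/2 - 8*7 - ½*2*7*51) - 1*13 = (3/2 - 4*14 - ½*14*51) - 13 = (3/2 - 56 - 357) - 13 = -823/2 - 13 = -849/2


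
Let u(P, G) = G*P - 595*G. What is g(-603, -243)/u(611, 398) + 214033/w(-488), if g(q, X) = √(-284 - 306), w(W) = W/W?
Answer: 214033 + I*√590/6368 ≈ 2.1403e+5 + 0.0038144*I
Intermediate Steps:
w(W) = 1
u(P, G) = -595*G + G*P
g(q, X) = I*√590 (g(q, X) = √(-590) = I*√590)
g(-603, -243)/u(611, 398) + 214033/w(-488) = (I*√590)/((398*(-595 + 611))) + 214033/1 = (I*√590)/((398*16)) + 214033*1 = (I*√590)/6368 + 214033 = (I*√590)*(1/6368) + 214033 = I*√590/6368 + 214033 = 214033 + I*√590/6368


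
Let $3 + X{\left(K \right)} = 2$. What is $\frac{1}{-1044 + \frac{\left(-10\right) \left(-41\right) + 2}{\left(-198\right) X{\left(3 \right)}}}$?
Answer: $- \frac{99}{103150} \approx -0.00095977$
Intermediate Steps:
$X{\left(K \right)} = -1$ ($X{\left(K \right)} = -3 + 2 = -1$)
$\frac{1}{-1044 + \frac{\left(-10\right) \left(-41\right) + 2}{\left(-198\right) X{\left(3 \right)}}} = \frac{1}{-1044 + \frac{\left(-10\right) \left(-41\right) + 2}{\left(-198\right) \left(-1\right)}} = \frac{1}{-1044 + \frac{410 + 2}{198}} = \frac{1}{-1044 + 412 \cdot \frac{1}{198}} = \frac{1}{-1044 + \frac{206}{99}} = \frac{1}{- \frac{103150}{99}} = - \frac{99}{103150}$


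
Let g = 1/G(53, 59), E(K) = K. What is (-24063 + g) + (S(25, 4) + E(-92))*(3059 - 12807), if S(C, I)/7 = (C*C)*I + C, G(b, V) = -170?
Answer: -29141934991/170 ≈ -1.7142e+8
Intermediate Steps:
g = -1/170 (g = 1/(-170) = -1/170 ≈ -0.0058824)
S(C, I) = 7*C + 7*I*C**2 (S(C, I) = 7*((C*C)*I + C) = 7*(C**2*I + C) = 7*(I*C**2 + C) = 7*(C + I*C**2) = 7*C + 7*I*C**2)
(-24063 + g) + (S(25, 4) + E(-92))*(3059 - 12807) = (-24063 - 1/170) + (7*25*(1 + 25*4) - 92)*(3059 - 12807) = -4090711/170 + (7*25*(1 + 100) - 92)*(-9748) = -4090711/170 + (7*25*101 - 92)*(-9748) = -4090711/170 + (17675 - 92)*(-9748) = -4090711/170 + 17583*(-9748) = -4090711/170 - 171399084 = -29141934991/170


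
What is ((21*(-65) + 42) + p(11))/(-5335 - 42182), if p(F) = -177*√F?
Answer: 441/15839 + 59*√11/15839 ≈ 0.040197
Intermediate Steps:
((21*(-65) + 42) + p(11))/(-5335 - 42182) = ((21*(-65) + 42) - 177*√11)/(-5335 - 42182) = ((-1365 + 42) - 177*√11)/(-47517) = (-1323 - 177*√11)*(-1/47517) = 441/15839 + 59*√11/15839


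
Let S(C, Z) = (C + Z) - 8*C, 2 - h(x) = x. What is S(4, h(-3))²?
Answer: 529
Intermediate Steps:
h(x) = 2 - x
S(C, Z) = Z - 7*C
S(4, h(-3))² = ((2 - 1*(-3)) - 7*4)² = ((2 + 3) - 28)² = (5 - 28)² = (-23)² = 529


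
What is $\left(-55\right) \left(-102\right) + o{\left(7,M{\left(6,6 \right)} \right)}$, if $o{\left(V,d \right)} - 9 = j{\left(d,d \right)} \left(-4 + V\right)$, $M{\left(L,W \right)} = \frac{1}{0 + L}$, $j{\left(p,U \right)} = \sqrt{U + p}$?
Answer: $5619 + \sqrt{3} \approx 5620.7$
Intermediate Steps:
$M{\left(L,W \right)} = \frac{1}{L}$
$o{\left(V,d \right)} = 9 + \sqrt{2} \sqrt{d} \left(-4 + V\right)$ ($o{\left(V,d \right)} = 9 + \sqrt{d + d} \left(-4 + V\right) = 9 + \sqrt{2 d} \left(-4 + V\right) = 9 + \sqrt{2} \sqrt{d} \left(-4 + V\right)$)
$\left(-55\right) \left(-102\right) + o{\left(7,M{\left(6,6 \right)} \right)} = \left(-55\right) \left(-102\right) + \left(9 - 4 \sqrt{2} \sqrt{\frac{1}{6}} + 7 \sqrt{2} \sqrt{\frac{1}{6}}\right) = 5610 + \left(9 - \frac{4 \sqrt{2}}{\sqrt{6}} + \frac{7 \sqrt{2}}{\sqrt{6}}\right) = 5610 + \left(9 - 4 \sqrt{2} \frac{\sqrt{6}}{6} + 7 \sqrt{2} \frac{\sqrt{6}}{6}\right) = 5610 + \left(9 - \frac{4 \sqrt{3}}{3} + \frac{7 \sqrt{3}}{3}\right) = 5610 + \left(9 + \sqrt{3}\right) = 5619 + \sqrt{3}$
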